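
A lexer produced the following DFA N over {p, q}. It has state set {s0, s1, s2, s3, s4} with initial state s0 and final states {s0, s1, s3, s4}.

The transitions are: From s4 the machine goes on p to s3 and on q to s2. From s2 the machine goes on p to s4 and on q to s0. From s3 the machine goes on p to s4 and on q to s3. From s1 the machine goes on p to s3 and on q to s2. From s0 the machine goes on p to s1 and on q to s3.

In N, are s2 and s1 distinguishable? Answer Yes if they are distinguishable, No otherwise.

Yes

All states are reachable from the start state.
Initial partition by acceptance: {s0,s1,s3,s4} | {s2}.
Split {s0,s1,s3,s4} by δ(·,q) → {s0,s3} and {s1,s4}.
The partition is now stable with 3 blocks: {s0,s3} | {s2} | {s1,s4}.
s2 and s1 end up in different blocks, so they are distinguishable. For instance, the string 'ε' is accepted from only s1.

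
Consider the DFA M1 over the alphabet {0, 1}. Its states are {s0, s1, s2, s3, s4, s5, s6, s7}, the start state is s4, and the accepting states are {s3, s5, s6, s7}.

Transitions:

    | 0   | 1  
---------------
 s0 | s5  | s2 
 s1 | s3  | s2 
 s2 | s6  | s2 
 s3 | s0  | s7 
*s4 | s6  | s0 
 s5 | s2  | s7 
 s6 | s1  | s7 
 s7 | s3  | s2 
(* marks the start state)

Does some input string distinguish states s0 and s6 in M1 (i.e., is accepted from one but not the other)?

All states are reachable from the start state.
Start with accepting vs non-accepting: {s3,s5,s6,s7} | {s0,s1,s2,s4}.
On input 0, block {s3,s5,s6,s7} splits into {s3,s5,s6} and {s7}.
Stable partition: {s3,s5,s6} | {s0,s1,s2,s4} | {s7} — 3 equivalence classes.
s0 and s6 end up in different blocks, so they are distinguishable. For instance, the string 'ε' is accepted from only s6.

Yes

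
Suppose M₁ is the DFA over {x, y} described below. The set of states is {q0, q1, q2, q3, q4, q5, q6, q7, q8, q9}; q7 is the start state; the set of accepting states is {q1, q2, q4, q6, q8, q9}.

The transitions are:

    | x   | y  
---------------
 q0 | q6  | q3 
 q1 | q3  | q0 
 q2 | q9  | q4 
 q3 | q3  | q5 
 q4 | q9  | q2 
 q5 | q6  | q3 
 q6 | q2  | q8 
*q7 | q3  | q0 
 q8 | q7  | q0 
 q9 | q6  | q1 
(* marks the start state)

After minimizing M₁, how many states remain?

6

All states are reachable from the start state.
Initial partition by acceptance: {q1,q2,q4,q6,q8,q9} | {q0,q3,q5,q7}.
On input x, block {q1,q2,q4,q6,q8,q9} splits into {q2,q4,q6,q9} and {q1,q8}.
Split {q2,q4,q6,q9} by δ(·,y) → {q2,q4} and {q6,q9}.
Refine {q0,q3,q5,q7} on symbol x: members go to different blocks, giving {q0,q5} and {q3,q7}.
Refine {q6,q9} on symbol x: members go to different blocks, giving {q6} and {q9}.
Stable partition: {q2,q4} | {q0,q5} | {q1,q8} | {q6} | {q3,q7} | {q9} — 6 equivalence classes.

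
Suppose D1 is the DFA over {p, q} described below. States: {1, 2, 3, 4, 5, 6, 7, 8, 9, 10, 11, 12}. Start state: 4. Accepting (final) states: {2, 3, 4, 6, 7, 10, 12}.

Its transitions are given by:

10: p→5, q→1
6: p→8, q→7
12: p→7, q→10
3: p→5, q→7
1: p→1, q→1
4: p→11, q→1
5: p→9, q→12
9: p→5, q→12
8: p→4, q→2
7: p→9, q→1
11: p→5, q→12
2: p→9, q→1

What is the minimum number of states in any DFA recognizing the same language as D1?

States {2,3,6,8} cannot be reached from the start state, so discard them.
P0 = {4,7,10,12} | {1,5,9,11}.
On input p, block {4,7,10,12} splits into {4,7,10} and {12}.
Split {1,5,9,11} by δ(·,q) → {5,9,11} and {1}.
The partition is now stable with 4 blocks: {4,7,10} | {5,9,11} | {12} | {1}.

4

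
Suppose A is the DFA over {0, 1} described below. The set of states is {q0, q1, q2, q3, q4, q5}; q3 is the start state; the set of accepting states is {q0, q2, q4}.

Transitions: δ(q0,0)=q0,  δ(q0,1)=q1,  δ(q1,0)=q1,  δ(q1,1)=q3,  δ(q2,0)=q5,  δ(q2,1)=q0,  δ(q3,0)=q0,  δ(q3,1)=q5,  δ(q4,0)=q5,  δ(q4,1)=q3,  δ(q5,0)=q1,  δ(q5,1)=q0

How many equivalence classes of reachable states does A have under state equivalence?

Reachable states from the start: {q0,q1,q3,q5}. Unreachable: {q2,q4} — drop them.
P0 = {q0} | {q1,q3,q5}.
Split {q1,q3,q5} by δ(·,0) → {q1,q5} and {q3}.
On input 1, block {q1,q5} splits into {q1} and {q5}.
Stable partition: {q0} | {q1} | {q3} | {q5} — 4 equivalence classes.

4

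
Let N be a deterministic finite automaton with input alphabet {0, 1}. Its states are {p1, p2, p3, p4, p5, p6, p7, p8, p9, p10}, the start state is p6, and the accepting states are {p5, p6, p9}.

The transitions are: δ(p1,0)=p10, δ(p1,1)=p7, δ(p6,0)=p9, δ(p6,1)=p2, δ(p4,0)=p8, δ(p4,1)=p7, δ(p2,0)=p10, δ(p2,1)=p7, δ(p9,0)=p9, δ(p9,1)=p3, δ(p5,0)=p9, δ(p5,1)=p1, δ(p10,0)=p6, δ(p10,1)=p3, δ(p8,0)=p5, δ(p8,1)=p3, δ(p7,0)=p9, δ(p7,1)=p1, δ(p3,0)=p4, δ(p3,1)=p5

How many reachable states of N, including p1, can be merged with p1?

3

Initial partition by acceptance: {p5,p6,p9} | {p1,p2,p3,p4,p7,p8,p10}.
On input 0, block {p1,p2,p3,p4,p7,p8,p10} splits into {p1,p2,p3,p4} and {p7,p8,p10}.
Refine {p1,p2,p3,p4} on symbol 0: members go to different blocks, giving {p1,p2,p4} and {p3}.
On input 1, block {p5,p6,p9} splits into {p5,p6} and {p9}.
Refine {p7,p8,p10} on symbol 0: members go to different blocks, giving {p8,p10} and {p7}.
No further refinement is possible. Final partition (6 blocks): {p5,p6} | {p1,p2,p4} | {p8,p10} | {p3} | {p9} | {p7}.
State p1 belongs to the block {p1,p2,p4}, which has 3 states.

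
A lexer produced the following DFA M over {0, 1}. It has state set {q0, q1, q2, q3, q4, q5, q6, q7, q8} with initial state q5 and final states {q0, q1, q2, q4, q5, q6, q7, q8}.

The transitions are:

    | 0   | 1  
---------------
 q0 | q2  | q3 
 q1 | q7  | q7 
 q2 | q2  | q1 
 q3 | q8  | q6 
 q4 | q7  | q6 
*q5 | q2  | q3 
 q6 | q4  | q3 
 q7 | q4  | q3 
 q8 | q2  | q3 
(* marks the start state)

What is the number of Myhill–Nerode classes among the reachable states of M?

5

States {q0} cannot be reached from the start state, so discard them.
Start with accepting vs non-accepting: {q1,q2,q4,q5,q6,q7,q8} | {q3}.
Refine {q1,q2,q4,q5,q6,q7,q8} on symbol 1: members go to different blocks, giving {q5,q6,q7,q8} and {q1,q2,q4}.
Split {q1,q2,q4} by δ(·,0) → {q1,q4} and {q2}.
On input 0, block {q5,q6,q7,q8} splits into {q5,q8} and {q6,q7}.
Stable partition: {q5,q8} | {q3} | {q1,q4} | {q2} | {q6,q7} — 5 equivalence classes.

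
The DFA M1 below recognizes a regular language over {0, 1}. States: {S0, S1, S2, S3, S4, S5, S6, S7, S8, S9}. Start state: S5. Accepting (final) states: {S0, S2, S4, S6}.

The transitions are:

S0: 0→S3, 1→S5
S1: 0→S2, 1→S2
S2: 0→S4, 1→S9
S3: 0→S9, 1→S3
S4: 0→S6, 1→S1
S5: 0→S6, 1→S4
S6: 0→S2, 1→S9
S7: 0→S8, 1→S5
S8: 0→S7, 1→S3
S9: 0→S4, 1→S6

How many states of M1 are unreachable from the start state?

4

No path from S5 leads to S0, S3, S7, S8; the other 6 states are all reachable.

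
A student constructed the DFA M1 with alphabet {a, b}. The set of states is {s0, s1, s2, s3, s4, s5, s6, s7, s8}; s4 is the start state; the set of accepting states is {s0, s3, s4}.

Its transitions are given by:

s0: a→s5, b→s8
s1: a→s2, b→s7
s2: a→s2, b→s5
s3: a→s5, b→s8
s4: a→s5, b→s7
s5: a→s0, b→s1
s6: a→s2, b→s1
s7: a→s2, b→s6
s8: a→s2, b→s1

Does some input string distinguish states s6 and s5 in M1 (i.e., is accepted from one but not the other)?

Reachable states from the start: {s0,s1,s2,s4,s5,s6,s7,s8}. Unreachable: {s3} — drop them.
P0 = {s0,s4} | {s1,s2,s5,s6,s7,s8}.
On input a, block {s1,s2,s5,s6,s7,s8} splits into {s1,s2,s6,s7,s8} and {s5}.
Refine {s1,s2,s6,s7,s8} on symbol b: members go to different blocks, giving {s1,s6,s7,s8} and {s2}.
Stable partition: {s0,s4} | {s1,s6,s7,s8} | {s5} | {s2} — 4 equivalence classes.
s6 and s5 end up in different blocks, so they are distinguishable. For instance, the string 'a' is accepted from only s5.

Yes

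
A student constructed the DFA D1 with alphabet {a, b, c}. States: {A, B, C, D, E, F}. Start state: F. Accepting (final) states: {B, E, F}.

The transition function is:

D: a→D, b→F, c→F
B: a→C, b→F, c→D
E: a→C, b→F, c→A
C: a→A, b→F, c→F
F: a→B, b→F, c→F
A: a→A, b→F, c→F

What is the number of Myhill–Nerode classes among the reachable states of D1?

3

Reachable states from the start: {A,B,C,D,F}. Unreachable: {E} — drop them.
Start with accepting vs non-accepting: {B,F} | {A,C,D}.
Split {B,F} by δ(·,a) → {B} and {F}.
No further refinement is possible. Final partition (3 blocks): {B} | {A,C,D} | {F}.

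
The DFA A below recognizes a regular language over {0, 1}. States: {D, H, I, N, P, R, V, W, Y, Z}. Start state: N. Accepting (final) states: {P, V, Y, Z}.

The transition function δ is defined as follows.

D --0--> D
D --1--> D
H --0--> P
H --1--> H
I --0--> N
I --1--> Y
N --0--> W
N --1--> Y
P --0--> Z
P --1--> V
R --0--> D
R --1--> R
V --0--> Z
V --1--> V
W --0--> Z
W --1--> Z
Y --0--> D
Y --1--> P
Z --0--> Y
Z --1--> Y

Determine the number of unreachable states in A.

No path from N leads to H, I, R; the other 7 states are all reachable.

3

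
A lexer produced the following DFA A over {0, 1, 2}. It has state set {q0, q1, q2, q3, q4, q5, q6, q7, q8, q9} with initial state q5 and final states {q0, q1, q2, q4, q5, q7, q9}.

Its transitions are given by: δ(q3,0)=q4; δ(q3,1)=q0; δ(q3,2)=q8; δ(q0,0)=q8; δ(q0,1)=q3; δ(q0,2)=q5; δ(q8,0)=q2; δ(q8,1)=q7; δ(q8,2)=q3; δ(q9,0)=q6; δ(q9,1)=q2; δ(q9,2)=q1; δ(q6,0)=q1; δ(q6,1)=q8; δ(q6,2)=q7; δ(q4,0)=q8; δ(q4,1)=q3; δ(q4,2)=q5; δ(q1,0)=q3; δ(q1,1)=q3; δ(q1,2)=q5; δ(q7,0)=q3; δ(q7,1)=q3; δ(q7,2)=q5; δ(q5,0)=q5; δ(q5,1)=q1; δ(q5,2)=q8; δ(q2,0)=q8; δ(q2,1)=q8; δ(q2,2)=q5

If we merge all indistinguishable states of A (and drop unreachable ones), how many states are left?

Reachable states from the start: {q0,q1,q2,q3,q4,q5,q7,q8}. Unreachable: {q6,q9} — drop them.
Start with accepting vs non-accepting: {q0,q1,q2,q4,q5,q7} | {q3,q8}.
Refine {q0,q1,q2,q4,q5,q7} on symbol 0: members go to different blocks, giving {q0,q1,q2,q4,q7} and {q5}.
Stable partition: {q0,q1,q2,q4,q7} | {q3,q8} | {q5} — 3 equivalence classes.

3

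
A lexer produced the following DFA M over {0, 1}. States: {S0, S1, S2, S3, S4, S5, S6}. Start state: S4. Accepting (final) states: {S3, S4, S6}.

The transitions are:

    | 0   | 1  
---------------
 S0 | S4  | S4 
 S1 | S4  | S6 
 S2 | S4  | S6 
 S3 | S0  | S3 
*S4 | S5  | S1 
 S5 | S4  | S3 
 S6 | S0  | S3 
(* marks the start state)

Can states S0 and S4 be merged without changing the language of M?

First remove the unreachable states {S2}; 6 states remain.
Initial partition by acceptance: {S3,S4,S6} | {S0,S1,S5}.
On input 1, block {S3,S4,S6} splits into {S3,S6} and {S4}.
On input 1, block {S0,S1,S5} splits into {S1,S5} and {S0}.
No further refinement is possible. Final partition (4 blocks): {S3,S6} | {S1,S5} | {S4} | {S0}.
S0 and S4 end up in different blocks, so they are distinguishable. For instance, the string 'ε' is accepted from only S4.

No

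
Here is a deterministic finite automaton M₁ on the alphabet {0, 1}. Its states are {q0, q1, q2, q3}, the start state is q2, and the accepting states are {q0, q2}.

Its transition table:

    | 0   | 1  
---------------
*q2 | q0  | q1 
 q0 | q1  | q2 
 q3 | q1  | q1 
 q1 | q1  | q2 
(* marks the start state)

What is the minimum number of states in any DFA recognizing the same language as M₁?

States {q3} cannot be reached from the start state, so discard them.
P0 = {q0,q2} | {q1}.
Split {q0,q2} by δ(·,0) → {q0} and {q2}.
No further refinement is possible. Final partition (3 blocks): {q0} | {q1} | {q2}.

3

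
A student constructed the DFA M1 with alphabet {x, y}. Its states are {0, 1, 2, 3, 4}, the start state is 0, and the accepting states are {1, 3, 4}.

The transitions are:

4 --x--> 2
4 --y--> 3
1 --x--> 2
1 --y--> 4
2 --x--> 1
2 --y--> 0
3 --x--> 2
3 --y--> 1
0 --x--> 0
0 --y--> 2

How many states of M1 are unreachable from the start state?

Every one of the 5 states is reachable from 0.

0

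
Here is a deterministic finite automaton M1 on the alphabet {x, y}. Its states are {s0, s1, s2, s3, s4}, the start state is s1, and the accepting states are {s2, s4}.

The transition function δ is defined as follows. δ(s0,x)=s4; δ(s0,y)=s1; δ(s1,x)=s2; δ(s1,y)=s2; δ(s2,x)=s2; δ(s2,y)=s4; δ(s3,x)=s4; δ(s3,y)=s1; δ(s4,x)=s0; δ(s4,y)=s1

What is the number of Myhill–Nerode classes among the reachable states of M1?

4

States {s3} cannot be reached from the start state, so discard them.
Initial partition by acceptance: {s2,s4} | {s0,s1}.
On input x, block {s2,s4} splits into {s2} and {s4}.
Refine {s0,s1} on symbol x: members go to different blocks, giving {s0} and {s1}.
The partition is now stable with 4 blocks: {s2} | {s0} | {s4} | {s1}.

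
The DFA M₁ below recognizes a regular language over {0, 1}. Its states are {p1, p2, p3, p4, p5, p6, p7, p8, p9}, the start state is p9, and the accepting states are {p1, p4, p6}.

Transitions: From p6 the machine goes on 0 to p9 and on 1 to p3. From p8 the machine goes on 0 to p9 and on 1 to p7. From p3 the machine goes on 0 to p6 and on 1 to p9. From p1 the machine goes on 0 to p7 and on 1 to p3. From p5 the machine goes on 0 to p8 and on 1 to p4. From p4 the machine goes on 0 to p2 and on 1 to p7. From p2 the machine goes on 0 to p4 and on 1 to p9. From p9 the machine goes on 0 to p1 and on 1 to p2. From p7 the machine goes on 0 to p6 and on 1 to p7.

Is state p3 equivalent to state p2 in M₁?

States {p5,p8} cannot be reached from the start state, so discard them.
Start with accepting vs non-accepting: {p1,p4,p6} | {p2,p3,p7,p9}.
Stable partition: {p1,p4,p6} | {p2,p3,p7,p9} — 2 equivalence classes.
p3 and p2 lie in the same block of the stable partition, so they are equivalent — no string distinguishes them.

Yes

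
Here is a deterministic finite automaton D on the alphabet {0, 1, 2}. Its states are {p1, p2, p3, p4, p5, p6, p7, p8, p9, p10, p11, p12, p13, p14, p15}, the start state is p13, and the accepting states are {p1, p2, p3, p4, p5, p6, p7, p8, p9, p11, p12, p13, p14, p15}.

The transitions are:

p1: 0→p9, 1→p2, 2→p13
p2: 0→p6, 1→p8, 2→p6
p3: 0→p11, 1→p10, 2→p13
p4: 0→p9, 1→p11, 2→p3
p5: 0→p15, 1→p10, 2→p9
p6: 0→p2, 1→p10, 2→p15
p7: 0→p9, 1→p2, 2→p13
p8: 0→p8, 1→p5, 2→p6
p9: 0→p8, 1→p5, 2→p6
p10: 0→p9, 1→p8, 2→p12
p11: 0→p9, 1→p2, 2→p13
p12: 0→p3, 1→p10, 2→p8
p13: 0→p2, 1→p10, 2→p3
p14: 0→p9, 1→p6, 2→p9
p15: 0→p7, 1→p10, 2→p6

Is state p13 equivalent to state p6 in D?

Yes

States {p1,p4,p14} cannot be reached from the start state, so discard them.
P0 = {p2,p3,p5,p6,p7,p8,p9,p11,p12,p13,p15} | {p10}.
Split {p2,p3,p5,p6,p7,p8,p9,p11,p12,p13,p15} by δ(·,1) → {p3,p5,p6,p12,p13,p15} and {p2,p7,p8,p9,p11}.
Refine {p3,p5,p6,p12,p13,p15} on symbol 0: members go to different blocks, giving {p3,p6,p13,p15} and {p5,p12}.
On input 0, block {p2,p7,p8,p9,p11} splits into {p7,p8,p9,p11} and {p2}.
Refine {p3,p6,p13,p15} on symbol 0: members go to different blocks, giving {p3,p15} and {p6,p13}.
On input 1, block {p7,p8,p9,p11} splits into {p7,p11} and {p8,p9}.
Stable partition: {p3,p15} | {p10} | {p7,p11} | {p5,p12} | {p2} | {p6,p13} | {p8,p9} — 7 equivalence classes.
p13 and p6 lie in the same block of the stable partition, so they are equivalent — no string distinguishes them.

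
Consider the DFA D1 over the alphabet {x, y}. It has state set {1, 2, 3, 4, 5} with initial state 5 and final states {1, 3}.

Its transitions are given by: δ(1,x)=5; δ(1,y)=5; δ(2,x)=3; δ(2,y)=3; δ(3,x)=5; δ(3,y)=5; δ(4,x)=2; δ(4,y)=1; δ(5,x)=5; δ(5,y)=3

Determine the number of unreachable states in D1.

No path from 5 leads to 1, 2, 4; the other 2 states are all reachable.

3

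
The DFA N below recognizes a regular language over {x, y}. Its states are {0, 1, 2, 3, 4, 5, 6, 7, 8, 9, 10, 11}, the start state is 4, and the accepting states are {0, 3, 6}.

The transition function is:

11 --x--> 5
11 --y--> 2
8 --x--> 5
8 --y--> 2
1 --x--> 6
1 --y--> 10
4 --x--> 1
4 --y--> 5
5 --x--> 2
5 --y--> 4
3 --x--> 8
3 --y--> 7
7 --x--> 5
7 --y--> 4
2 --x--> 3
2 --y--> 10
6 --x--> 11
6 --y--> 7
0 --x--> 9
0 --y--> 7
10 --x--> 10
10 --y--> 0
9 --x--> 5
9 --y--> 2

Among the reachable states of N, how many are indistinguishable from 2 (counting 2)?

2

All states are reachable from the start state.
P0 = {0,3,6} | {1,2,4,5,7,8,9,10,11}.
On input x, block {1,2,4,5,7,8,9,10,11} splits into {4,5,7,8,9,10,11} and {1,2}.
On input x, block {4,5,7,8,9,10,11} splits into {7,8,9,10,11} and {4,5}.
On input x, block {7,8,9,10,11} splits into {7,8,9,11} and {10}.
On input y, block {7,8,9,11} splits into {8,9,11} and {7}.
Stable partition: {0,3,6} | {8,9,11} | {1,2} | {4,5} | {10} | {7} — 6 equivalence classes.
The equivalence class containing 2 is {1,2}, of size 2.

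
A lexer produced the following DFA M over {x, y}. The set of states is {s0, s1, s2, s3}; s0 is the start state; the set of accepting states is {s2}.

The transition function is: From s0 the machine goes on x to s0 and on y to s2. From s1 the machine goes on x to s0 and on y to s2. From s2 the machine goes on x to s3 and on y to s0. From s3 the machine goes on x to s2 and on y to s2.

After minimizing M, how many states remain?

3

First remove the unreachable states {s1}; 3 states remain.
P0 = {s2} | {s0,s3}.
On input x, block {s0,s3} splits into {s0} and {s3}.
No further refinement is possible. Final partition (3 blocks): {s2} | {s0} | {s3}.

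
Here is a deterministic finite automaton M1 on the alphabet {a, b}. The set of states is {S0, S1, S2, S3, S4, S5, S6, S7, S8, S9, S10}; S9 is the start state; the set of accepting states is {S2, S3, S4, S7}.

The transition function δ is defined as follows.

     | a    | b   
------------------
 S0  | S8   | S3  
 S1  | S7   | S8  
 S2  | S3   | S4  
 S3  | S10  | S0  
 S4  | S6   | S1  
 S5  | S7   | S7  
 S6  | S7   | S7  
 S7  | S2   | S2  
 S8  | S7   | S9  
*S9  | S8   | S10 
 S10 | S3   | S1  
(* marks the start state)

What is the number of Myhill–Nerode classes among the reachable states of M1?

First remove the unreachable states {S5}; 10 states remain.
Initial partition by acceptance: {S2,S3,S4,S7} | {S0,S1,S6,S8,S9,S10}.
On input a, block {S2,S3,S4,S7} splits into {S2,S7} and {S3,S4}.
On input a, block {S2,S7} splits into {S2} and {S7}.
Split {S0,S1,S6,S8,S9,S10} by δ(·,a) → {S1,S6,S8} and {S0,S9} and {S10}.
Refine {S1,S6,S8} on symbol b: members go to different blocks, giving {S1} and {S6} and {S8}.
Refine {S3,S4} on symbol a: members go to different blocks, giving {S3} and {S4}.
On input b, block {S0,S9} splits into {S0} and {S9}.
No further refinement is possible. Final partition (10 blocks): {S2} | {S1} | {S3} | {S7} | {S0} | {S10} | {S6} | {S8} | {S4} | {S9}.

10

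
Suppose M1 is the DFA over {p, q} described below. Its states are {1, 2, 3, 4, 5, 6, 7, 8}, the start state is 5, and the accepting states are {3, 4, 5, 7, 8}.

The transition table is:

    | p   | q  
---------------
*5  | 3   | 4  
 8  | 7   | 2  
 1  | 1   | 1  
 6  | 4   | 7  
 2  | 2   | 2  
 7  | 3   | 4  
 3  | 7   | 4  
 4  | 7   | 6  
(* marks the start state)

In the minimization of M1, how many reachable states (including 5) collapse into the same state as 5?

3

States {1,2,8} cannot be reached from the start state, so discard them.
Initial partition by acceptance: {3,4,5,7} | {6}.
Refine {3,4,5,7} on symbol q: members go to different blocks, giving {3,5,7} and {4}.
No further refinement is possible. Final partition (3 blocks): {3,5,7} | {6} | {4}.
State 5 belongs to the block {3,5,7}, which has 3 states.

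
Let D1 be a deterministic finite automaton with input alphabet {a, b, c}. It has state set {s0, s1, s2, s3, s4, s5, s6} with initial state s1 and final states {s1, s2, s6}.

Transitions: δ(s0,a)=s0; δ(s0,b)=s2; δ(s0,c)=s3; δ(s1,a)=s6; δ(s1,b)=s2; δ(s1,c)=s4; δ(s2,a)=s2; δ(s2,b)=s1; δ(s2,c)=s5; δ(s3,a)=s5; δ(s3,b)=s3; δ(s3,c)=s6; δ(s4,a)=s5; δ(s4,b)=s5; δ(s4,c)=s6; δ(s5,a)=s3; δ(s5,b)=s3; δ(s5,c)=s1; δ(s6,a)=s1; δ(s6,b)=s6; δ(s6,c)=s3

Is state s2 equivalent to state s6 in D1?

Yes

States {s0} cannot be reached from the start state, so discard them.
Start with accepting vs non-accepting: {s1,s2,s6} | {s3,s4,s5}.
Stable partition: {s1,s2,s6} | {s3,s4,s5} — 2 equivalence classes.
s2 and s6 lie in the same block of the stable partition, so they are equivalent — no string distinguishes them.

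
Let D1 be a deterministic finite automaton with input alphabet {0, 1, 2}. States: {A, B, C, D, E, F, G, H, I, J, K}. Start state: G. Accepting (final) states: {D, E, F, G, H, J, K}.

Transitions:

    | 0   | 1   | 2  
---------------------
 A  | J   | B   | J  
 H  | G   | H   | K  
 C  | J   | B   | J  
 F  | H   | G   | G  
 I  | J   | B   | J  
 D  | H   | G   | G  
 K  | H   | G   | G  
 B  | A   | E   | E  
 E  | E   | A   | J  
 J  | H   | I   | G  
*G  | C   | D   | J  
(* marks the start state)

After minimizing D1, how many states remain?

7

First remove the unreachable states {F}; 10 states remain.
Initial partition by acceptance: {D,E,G,H,J,K} | {A,B,C,I}.
Split {D,E,G,H,J,K} by δ(·,0) → {D,E,H,J,K} and {G}.
Split {D,E,H,J,K} by δ(·,0) → {D,E,J,K} and {H}.
Refine {D,E,J,K} on symbol 0: members go to different blocks, giving {D,J,K} and {E}.
On input 1, block {D,J,K} splits into {D,K} and {J}.
On input 0, block {A,B,C,I} splits into {A,C,I} and {B}.
No further refinement is possible. Final partition (7 blocks): {D,K} | {A,C,I} | {G} | {H} | {E} | {J} | {B}.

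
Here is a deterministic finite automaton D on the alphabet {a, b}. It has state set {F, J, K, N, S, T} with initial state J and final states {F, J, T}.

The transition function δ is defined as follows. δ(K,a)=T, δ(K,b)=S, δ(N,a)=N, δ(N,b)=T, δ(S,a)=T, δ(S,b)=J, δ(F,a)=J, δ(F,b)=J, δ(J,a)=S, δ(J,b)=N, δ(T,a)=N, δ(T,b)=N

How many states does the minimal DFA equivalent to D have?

4

States {F,K} cannot be reached from the start state, so discard them.
Initial partition by acceptance: {J,T} | {N,S}.
On input a, block {N,S} splits into {S} and {N}.
Refine {J,T} on symbol a: members go to different blocks, giving {J} and {T}.
The partition is now stable with 4 blocks: {J} | {S} | {N} | {T}.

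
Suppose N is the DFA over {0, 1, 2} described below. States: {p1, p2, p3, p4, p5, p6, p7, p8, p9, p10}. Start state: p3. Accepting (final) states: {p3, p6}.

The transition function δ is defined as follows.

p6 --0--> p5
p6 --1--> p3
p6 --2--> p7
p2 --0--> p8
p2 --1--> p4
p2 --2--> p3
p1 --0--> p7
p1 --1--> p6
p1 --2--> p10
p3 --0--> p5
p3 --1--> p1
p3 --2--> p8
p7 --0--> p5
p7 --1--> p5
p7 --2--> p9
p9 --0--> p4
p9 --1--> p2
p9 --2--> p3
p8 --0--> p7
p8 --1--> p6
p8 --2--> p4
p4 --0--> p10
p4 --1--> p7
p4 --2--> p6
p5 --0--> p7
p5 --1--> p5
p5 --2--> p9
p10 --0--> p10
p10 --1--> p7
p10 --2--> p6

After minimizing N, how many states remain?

P0 = {p3,p6} | {p1,p2,p4,p5,p7,p8,p9,p10}.
Split {p3,p6} by δ(·,1) → {p3} and {p6}.
On input 1, block {p1,p2,p4,p5,p7,p8,p9,p10} splits into {p2,p4,p5,p7,p9,p10} and {p1,p8}.
On input 0, block {p2,p4,p5,p7,p9,p10} splits into {p4,p5,p7,p9,p10} and {p2}.
Split {p4,p5,p7,p9,p10} by δ(·,1) → {p4,p5,p7,p10} and {p9}.
Split {p4,p5,p7,p10} by δ(·,2) → {p4,p10} and {p5,p7}.
Stable partition: {p3} | {p4,p10} | {p6} | {p1,p8} | {p2} | {p9} | {p5,p7} — 7 equivalence classes.

7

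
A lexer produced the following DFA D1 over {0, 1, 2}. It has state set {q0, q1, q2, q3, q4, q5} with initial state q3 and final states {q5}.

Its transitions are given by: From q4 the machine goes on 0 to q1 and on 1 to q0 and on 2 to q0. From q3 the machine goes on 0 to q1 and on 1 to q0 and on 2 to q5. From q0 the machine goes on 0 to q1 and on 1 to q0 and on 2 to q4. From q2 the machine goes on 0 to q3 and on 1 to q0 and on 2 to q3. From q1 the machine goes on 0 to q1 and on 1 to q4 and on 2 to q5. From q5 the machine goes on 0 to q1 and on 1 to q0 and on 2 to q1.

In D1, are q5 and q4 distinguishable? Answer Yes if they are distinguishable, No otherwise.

Yes

Reachable states from the start: {q0,q1,q3,q4,q5}. Unreachable: {q2} — drop them.
Initial partition by acceptance: {q5} | {q0,q1,q3,q4}.
On input 2, block {q0,q1,q3,q4} splits into {q0,q4} and {q1,q3}.
Stable partition: {q5} | {q0,q4} | {q1,q3} — 3 equivalence classes.
q5 and q4 end up in different blocks, so they are distinguishable. For instance, the string 'ε' is accepted from only q5.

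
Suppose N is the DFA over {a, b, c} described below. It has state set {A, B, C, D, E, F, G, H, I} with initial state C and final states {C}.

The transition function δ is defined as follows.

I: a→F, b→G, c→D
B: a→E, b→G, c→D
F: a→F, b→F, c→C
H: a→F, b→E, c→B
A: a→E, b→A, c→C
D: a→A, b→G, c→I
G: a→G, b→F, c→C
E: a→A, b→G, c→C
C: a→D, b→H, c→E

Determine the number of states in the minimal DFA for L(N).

3

Start with accepting vs non-accepting: {C} | {A,B,D,E,F,G,H,I}.
Split {A,B,D,E,F,G,H,I} by δ(·,c) → {A,E,F,G} and {B,D,H,I}.
The partition is now stable with 3 blocks: {C} | {A,E,F,G} | {B,D,H,I}.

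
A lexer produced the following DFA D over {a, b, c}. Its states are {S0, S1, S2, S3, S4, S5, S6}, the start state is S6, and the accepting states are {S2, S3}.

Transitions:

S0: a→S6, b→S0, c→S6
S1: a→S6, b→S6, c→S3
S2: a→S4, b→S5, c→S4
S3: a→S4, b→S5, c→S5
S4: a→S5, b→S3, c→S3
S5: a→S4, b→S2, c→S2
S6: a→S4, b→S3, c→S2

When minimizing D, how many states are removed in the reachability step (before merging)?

2

No path from S6 leads to S0, S1; the other 5 states are all reachable.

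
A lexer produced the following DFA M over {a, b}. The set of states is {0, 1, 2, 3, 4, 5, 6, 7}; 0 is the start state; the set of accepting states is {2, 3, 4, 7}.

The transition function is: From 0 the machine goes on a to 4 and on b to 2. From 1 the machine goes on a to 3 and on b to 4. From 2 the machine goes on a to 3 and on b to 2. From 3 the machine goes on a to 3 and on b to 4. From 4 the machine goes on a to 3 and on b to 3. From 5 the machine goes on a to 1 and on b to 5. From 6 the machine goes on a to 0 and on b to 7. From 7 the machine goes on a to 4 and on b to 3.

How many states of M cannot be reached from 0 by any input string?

BFS from 0 reaches {0, 2, 3, 4}; the 4 state(s) 1, 5, 6, 7 are never visited.

4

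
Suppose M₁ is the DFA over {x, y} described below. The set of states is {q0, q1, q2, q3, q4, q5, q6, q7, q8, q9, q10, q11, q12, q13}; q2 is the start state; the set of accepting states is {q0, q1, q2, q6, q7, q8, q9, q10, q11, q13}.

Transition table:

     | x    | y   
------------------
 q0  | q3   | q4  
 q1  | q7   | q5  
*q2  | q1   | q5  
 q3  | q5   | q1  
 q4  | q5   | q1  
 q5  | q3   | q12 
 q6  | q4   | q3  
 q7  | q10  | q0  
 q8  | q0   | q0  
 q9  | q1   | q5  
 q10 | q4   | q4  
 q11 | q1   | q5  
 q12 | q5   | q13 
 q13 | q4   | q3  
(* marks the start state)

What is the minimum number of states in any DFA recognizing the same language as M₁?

7

First remove the unreachable states {q6,q8,q9,q11}; 10 states remain.
P0 = {q0,q1,q2,q7,q10,q13} | {q3,q4,q5,q12}.
Split {q0,q1,q2,q7,q10,q13} by δ(·,x) → {q0,q10,q13} and {q1,q2,q7}.
On input y, block {q3,q4,q5,q12} splits into {q3,q4} and {q5} and {q12}.
Split {q1,q2,q7} by δ(·,x) → {q1,q2} and {q7}.
Split {q1,q2} by δ(·,x) → {q1} and {q2}.
Stable partition: {q0,q10,q13} | {q3,q4} | {q1} | {q5} | {q12} | {q7} | {q2} — 7 equivalence classes.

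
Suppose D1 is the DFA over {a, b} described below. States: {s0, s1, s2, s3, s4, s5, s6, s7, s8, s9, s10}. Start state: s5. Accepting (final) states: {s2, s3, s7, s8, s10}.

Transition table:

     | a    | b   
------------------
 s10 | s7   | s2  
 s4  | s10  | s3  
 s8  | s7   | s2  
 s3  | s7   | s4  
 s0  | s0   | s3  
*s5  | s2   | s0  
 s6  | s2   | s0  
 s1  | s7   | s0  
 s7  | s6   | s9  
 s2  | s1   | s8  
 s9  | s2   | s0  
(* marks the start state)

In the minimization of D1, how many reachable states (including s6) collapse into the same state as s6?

P0 = {s2,s3,s7,s8,s10} | {s0,s1,s4,s5,s6,s9}.
Refine {s2,s3,s7,s8,s10} on symbol a: members go to different blocks, giving {s3,s8,s10} and {s2,s7}.
Refine {s3,s8,s10} on symbol b: members go to different blocks, giving {s8,s10} and {s3}.
Split {s0,s1,s4,s5,s6,s9} by δ(·,a) → {s1,s5,s6,s9} and {s0} and {s4}.
Refine {s2,s7} on symbol b: members go to different blocks, giving {s2} and {s7}.
On input a, block {s1,s5,s6,s9} splits into {s5,s6,s9} and {s1}.
The partition is now stable with 8 blocks: {s8,s10} | {s5,s6,s9} | {s2} | {s3} | {s0} | {s4} | {s7} | {s1}.
The equivalence class containing s6 is {s5,s6,s9}, of size 3.

3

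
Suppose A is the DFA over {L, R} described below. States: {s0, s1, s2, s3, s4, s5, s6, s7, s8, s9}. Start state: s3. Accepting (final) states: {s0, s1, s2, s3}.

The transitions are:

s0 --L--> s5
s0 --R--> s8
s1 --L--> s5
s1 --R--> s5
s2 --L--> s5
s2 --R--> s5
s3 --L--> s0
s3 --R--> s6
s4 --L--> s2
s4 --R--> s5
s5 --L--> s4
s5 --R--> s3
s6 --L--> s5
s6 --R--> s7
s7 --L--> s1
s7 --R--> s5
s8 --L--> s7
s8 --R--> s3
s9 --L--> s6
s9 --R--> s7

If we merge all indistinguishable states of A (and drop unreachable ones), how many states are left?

Reachable states from the start: {s0,s1,s2,s3,s4,s5,s6,s7,s8}. Unreachable: {s9} — drop them.
Initial partition by acceptance: {s0,s1,s2,s3} | {s4,s5,s6,s7,s8}.
On input L, block {s0,s1,s2,s3} splits into {s0,s1,s2} and {s3}.
On input L, block {s4,s5,s6,s7,s8} splits into {s5,s6,s8} and {s4,s7}.
On input L, block {s5,s6,s8} splits into {s5,s8} and {s6}.
No further refinement is possible. Final partition (5 blocks): {s0,s1,s2} | {s5,s8} | {s3} | {s4,s7} | {s6}.

5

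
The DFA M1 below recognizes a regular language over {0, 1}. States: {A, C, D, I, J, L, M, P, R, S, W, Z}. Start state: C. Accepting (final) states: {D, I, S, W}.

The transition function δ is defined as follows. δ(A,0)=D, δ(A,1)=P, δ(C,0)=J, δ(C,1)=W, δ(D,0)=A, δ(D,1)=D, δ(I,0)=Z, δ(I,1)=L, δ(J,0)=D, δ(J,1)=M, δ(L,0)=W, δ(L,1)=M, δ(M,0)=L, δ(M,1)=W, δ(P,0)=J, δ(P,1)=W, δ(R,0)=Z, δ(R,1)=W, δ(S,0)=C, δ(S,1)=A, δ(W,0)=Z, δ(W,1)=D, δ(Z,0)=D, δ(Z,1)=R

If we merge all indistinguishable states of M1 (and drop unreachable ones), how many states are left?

States {I,S} cannot be reached from the start state, so discard them.
Start with accepting vs non-accepting: {D,W} | {A,C,J,L,M,P,R,Z}.
Split {A,C,J,L,M,P,R,Z} by δ(·,0) → {A,J,L,Z} and {C,M,P,R}.
The partition is now stable with 3 blocks: {D,W} | {A,J,L,Z} | {C,M,P,R}.

3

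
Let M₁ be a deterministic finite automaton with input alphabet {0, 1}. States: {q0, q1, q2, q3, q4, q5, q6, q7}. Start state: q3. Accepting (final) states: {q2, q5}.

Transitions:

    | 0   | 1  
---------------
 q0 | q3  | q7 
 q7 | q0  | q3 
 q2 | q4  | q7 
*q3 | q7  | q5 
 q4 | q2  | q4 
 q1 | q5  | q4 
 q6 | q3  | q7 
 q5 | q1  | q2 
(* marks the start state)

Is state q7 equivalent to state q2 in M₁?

No

Reachable states from the start: {q0,q1,q2,q3,q4,q5,q7}. Unreachable: {q6} — drop them.
Start with accepting vs non-accepting: {q2,q5} | {q0,q1,q3,q4,q7}.
Refine {q2,q5} on symbol 1: members go to different blocks, giving {q2} and {q5}.
On input 0, block {q0,q1,q3,q4,q7} splits into {q0,q3,q7} and {q1} and {q4}.
On input 1, block {q0,q3,q7} splits into {q0,q7} and {q3}.
Refine {q0,q7} on symbol 0: members go to different blocks, giving {q0} and {q7}.
Stable partition: {q2} | {q0} | {q5} | {q1} | {q4} | {q3} | {q7} — 7 equivalence classes.
q7 and q2 end up in different blocks, so they are distinguishable. For instance, the string 'ε' is accepted from only q2.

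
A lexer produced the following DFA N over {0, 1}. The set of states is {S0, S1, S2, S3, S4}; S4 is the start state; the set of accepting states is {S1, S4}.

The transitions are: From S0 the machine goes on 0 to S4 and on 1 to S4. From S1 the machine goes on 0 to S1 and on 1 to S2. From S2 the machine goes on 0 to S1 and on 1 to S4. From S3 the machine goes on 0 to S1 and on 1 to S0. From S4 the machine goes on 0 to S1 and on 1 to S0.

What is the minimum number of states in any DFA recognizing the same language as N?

States {S3} cannot be reached from the start state, so discard them.
Initial partition by acceptance: {S1,S4} | {S0,S2}.
No further refinement is possible. Final partition (2 blocks): {S1,S4} | {S0,S2}.

2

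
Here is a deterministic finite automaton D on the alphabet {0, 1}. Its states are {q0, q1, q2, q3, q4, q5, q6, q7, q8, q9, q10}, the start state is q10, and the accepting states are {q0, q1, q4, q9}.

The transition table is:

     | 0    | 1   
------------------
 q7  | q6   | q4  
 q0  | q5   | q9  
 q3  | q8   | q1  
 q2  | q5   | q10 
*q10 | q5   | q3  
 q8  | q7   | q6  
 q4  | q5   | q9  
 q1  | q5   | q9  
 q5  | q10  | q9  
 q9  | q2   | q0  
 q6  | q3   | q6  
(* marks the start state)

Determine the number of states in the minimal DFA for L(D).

7

All states are reachable from the start state.
Start with accepting vs non-accepting: {q0,q1,q4,q9} | {q2,q3,q5,q6,q7,q8,q10}.
On input 1, block {q2,q3,q5,q6,q7,q8,q10} splits into {q2,q6,q8,q10} and {q3,q5,q7}.
On input 0, block {q0,q1,q4,q9} splits into {q0,q1,q4} and {q9}.
On input 1, block {q2,q6,q8,q10} splits into {q2,q6,q8} and {q10}.
On input 1, block {q2,q6,q8} splits into {q6,q8} and {q2}.
Refine {q3,q5,q7} on symbol 0: members go to different blocks, giving {q3,q7} and {q5}.
Stable partition: {q0,q1,q4} | {q6,q8} | {q3,q7} | {q9} | {q10} | {q2} | {q5} — 7 equivalence classes.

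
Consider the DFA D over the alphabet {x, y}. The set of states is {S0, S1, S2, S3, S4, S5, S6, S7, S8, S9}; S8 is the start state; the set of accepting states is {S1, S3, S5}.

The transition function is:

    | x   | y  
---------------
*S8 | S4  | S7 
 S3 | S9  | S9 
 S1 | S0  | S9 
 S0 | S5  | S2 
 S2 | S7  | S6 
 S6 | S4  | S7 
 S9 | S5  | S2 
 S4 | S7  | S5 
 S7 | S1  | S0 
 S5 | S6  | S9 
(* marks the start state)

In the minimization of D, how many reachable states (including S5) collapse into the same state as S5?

Reachable states from the start: {S0,S1,S2,S4,S5,S6,S7,S8,S9}. Unreachable: {S3} — drop them.
P0 = {S1,S5} | {S0,S2,S4,S6,S7,S8,S9}.
Refine {S0,S2,S4,S6,S7,S8,S9} on symbol x: members go to different blocks, giving {S2,S4,S6,S8} and {S0,S7,S9}.
Refine {S1,S5} on symbol x: members go to different blocks, giving {S1} and {S5}.
Refine {S2,S4,S6,S8} on symbol x: members go to different blocks, giving {S2,S4} and {S6,S8}.
Split {S2,S4} by δ(·,y) → {S2} and {S4}.
Split {S0,S7,S9} by δ(·,x) → {S0,S9} and {S7}.
No further refinement is possible. Final partition (7 blocks): {S1} | {S2} | {S0,S9} | {S5} | {S6,S8} | {S4} | {S7}.
The equivalence class containing S5 is {S5}, of size 1.

1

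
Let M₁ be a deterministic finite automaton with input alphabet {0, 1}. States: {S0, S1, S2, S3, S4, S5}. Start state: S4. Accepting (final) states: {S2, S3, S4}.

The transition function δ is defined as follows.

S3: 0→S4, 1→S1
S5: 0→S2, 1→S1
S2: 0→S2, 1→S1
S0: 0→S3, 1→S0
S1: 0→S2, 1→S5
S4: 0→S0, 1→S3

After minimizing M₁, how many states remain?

Start with accepting vs non-accepting: {S2,S3,S4} | {S0,S1,S5}.
On input 0, block {S2,S3,S4} splits into {S2,S3} and {S4}.
Refine {S2,S3} on symbol 0: members go to different blocks, giving {S2} and {S3}.
Refine {S0,S1,S5} on symbol 0: members go to different blocks, giving {S1,S5} and {S0}.
The partition is now stable with 5 blocks: {S2} | {S1,S5} | {S4} | {S3} | {S0}.

5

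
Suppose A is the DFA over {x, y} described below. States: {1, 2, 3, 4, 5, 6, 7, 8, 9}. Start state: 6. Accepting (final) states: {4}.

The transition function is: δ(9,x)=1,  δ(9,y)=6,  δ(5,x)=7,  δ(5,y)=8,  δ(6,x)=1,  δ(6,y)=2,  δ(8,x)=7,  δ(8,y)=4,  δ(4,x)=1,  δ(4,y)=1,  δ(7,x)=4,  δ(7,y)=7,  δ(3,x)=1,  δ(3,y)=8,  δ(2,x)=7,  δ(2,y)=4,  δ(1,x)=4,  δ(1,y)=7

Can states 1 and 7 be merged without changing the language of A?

First remove the unreachable states {3,5,8,9}; 5 states remain.
Initial partition by acceptance: {4} | {1,2,6,7}.
Refine {1,2,6,7} on symbol x: members go to different blocks, giving {1,7} and {2,6}.
Split {2,6} by δ(·,y) → {2} and {6}.
No further refinement is possible. Final partition (4 blocks): {4} | {1,7} | {2} | {6}.
1 and 7 lie in the same block of the stable partition, so they are equivalent — no string distinguishes them.

Yes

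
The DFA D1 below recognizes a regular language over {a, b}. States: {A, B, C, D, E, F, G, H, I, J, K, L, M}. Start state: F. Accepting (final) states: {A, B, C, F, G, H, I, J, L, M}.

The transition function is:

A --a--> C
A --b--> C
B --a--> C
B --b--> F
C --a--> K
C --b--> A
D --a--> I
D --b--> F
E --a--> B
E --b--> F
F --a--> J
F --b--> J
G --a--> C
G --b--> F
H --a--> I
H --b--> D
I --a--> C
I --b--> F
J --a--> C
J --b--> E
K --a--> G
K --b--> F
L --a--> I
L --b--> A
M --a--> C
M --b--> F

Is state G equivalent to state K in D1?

No

Reachable states from the start: {A,B,C,E,F,G,J,K}. Unreachable: {D,H,I,L,M} — drop them.
P0 = {A,B,C,F,G,J} | {E,K}.
Split {A,B,C,F,G,J} by δ(·,a) → {A,B,F,G,J} and {C}.
On input a, block {A,B,F,G,J} splits into {A,B,G,J} and {F}.
On input b, block {A,B,G,J} splits into {B,G} and {A} and {J}.
The partition is now stable with 6 blocks: {B,G} | {E,K} | {C} | {F} | {A} | {J}.
G and K end up in different blocks, so they are distinguishable. For instance, the string 'ε' is accepted from only G.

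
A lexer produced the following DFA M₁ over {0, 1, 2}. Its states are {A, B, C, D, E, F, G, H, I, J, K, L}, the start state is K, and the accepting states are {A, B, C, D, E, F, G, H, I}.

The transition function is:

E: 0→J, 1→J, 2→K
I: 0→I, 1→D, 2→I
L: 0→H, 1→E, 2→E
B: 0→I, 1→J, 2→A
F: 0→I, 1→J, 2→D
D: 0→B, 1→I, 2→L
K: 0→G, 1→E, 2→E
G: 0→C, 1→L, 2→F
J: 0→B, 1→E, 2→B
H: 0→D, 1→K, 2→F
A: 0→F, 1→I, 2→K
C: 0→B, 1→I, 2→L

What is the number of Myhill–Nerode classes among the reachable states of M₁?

All states are reachable from the start state.
P0 = {A,B,C,D,E,F,G,H,I} | {J,K,L}.
Split {A,B,C,D,E,F,G,H,I} by δ(·,0) → {A,B,C,D,F,G,H,I} and {E}.
On input 1, block {A,B,C,D,F,G,H,I} splits into {A,C,D,I} and {B,F,G,H}.
On input 0, block {A,C,D,I} splits into {A,C,D} and {I}.
On input 2, block {J,K,L} splits into {K,L} and {J}.
Split {B,F,G,H} by δ(·,0) → {B,F} and {G,H}.
The partition is now stable with 7 blocks: {A,C,D} | {K,L} | {E} | {B,F} | {I} | {J} | {G,H}.

7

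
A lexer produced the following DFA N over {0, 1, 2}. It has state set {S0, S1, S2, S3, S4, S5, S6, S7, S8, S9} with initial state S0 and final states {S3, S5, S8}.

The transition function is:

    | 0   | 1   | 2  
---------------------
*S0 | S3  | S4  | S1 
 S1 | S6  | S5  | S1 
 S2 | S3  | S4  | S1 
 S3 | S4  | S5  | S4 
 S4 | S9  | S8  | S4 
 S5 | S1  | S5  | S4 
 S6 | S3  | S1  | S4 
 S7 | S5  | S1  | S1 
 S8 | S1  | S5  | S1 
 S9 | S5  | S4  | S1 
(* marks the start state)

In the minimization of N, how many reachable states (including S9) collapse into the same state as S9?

3

Reachable states from the start: {S0,S1,S3,S4,S5,S6,S8,S9}. Unreachable: {S2,S7} — drop them.
P0 = {S3,S5,S8} | {S0,S1,S4,S6,S9}.
Split {S0,S1,S4,S6,S9} by δ(·,0) → {S0,S6,S9} and {S1,S4}.
The partition is now stable with 3 blocks: {S3,S5,S8} | {S0,S6,S9} | {S1,S4}.
The equivalence class containing S9 is {S0,S6,S9}, of size 3.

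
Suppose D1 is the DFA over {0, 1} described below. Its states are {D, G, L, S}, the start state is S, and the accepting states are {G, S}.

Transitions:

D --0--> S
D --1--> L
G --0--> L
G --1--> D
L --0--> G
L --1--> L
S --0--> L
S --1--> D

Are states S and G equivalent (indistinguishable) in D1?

Start with accepting vs non-accepting: {G,S} | {D,L}.
The partition is now stable with 2 blocks: {G,S} | {D,L}.
S and G lie in the same block of the stable partition, so they are equivalent — no string distinguishes them.

Yes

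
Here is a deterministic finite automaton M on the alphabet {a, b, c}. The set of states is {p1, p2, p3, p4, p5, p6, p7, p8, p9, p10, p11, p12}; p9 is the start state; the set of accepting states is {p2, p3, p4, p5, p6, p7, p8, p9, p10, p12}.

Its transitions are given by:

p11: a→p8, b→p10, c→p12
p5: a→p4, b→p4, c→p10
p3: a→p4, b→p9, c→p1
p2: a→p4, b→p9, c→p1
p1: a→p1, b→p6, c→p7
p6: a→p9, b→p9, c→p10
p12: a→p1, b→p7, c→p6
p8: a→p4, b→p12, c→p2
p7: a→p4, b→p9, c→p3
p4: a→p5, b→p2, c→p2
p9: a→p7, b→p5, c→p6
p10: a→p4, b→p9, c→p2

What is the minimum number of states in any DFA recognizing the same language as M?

Reachable states from the start: {p1,p2,p3,p4,p5,p6,p7,p9,p10}. Unreachable: {p8,p11,p12} — drop them.
Start with accepting vs non-accepting: {p2,p3,p4,p5,p6,p7,p9,p10} | {p1}.
Split {p2,p3,p4,p5,p6,p7,p9,p10} by δ(·,c) → {p4,p5,p6,p7,p9,p10} and {p2,p3}.
On input b, block {p4,p5,p6,p7,p9,p10} splits into {p5,p6,p7,p9,p10} and {p4}.
Split {p5,p6,p7,p9,p10} by δ(·,a) → {p5,p7,p10} and {p6,p9}.
Refine {p5,p7,p10} on symbol b: members go to different blocks, giving {p7,p10} and {p5}.
Split {p6,p9} by δ(·,a) → {p6} and {p9}.
Stable partition: {p7,p10} | {p1} | {p2,p3} | {p4} | {p6} | {p5} | {p9} — 7 equivalence classes.

7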